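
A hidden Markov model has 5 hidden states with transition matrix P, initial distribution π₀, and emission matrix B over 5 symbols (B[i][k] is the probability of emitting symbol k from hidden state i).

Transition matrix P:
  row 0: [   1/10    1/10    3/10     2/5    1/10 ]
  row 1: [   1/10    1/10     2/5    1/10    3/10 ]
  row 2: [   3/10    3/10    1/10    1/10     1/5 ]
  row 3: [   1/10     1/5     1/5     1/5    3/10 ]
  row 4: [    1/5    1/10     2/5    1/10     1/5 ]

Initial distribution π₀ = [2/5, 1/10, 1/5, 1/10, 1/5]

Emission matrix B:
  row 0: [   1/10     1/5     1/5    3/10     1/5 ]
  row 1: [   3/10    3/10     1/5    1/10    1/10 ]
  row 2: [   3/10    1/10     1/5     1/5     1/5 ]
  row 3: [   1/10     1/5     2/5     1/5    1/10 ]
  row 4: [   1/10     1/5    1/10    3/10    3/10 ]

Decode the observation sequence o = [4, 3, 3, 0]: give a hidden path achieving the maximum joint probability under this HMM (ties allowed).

t=0: δ = [8.000e-02, 1.000e-02, 4.000e-02, 1.000e-02, 6.000e-02]  (obs o_0=4)
t=1: δ = [3.600e-03, 1.200e-03, 4.800e-03, 6.400e-03, 3.600e-03]  ψ = [2, 2, 0, 0, 4]  (obs o_1=3)
t=2: δ = [4.320e-04, 1.440e-04, 2.880e-04, 2.880e-04, 5.760e-04]  ψ = [2, 2, 4, 0, 3]  (obs o_2=3)
t=3: δ = [1.152e-05, 2.592e-05, 6.912e-05, 1.728e-05, 1.152e-05]  ψ = [4, 2, 4, 0, 4]  (obs o_3=0)
backtrack: best end state = 2; path = [0, 3, 4, 2]

path = [0, 3, 4, 2]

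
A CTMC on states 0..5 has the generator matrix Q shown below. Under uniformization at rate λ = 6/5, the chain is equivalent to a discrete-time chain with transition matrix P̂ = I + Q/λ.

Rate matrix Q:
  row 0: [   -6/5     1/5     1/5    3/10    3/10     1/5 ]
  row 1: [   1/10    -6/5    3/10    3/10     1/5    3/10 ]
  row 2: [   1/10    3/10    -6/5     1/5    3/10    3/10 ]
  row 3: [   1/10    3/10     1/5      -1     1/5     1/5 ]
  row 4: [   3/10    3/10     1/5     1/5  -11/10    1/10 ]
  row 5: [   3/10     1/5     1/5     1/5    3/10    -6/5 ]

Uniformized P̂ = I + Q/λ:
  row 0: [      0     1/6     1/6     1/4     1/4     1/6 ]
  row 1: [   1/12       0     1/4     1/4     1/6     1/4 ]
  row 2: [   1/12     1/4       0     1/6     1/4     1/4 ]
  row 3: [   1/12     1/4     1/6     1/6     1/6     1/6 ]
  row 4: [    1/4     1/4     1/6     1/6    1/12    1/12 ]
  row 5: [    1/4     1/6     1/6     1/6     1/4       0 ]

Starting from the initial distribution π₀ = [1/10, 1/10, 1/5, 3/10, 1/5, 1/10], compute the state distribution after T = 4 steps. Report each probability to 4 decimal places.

t=0: π = [0.1000, 0.1000, 0.2000, 0.3000, 0.2000, 0.1000]
t=1: π = [0.1250, 0.2083, 0.1417, 0.1833, 0.1833, 0.1583]
t=2: π = [0.1299, 0.1743, 0.1604, 0.1944, 0.1868, 0.1542]
t=3: π = [0.1293, 0.1828, 0.1545, 0.1920, 0.1881, 0.1533]
t=4: π = [0.1295, 0.1808, 0.1562, 0.1927, 0.1874, 0.1535]

π = [0.1295, 0.1808, 0.1562, 0.1927, 0.1874, 0.1535]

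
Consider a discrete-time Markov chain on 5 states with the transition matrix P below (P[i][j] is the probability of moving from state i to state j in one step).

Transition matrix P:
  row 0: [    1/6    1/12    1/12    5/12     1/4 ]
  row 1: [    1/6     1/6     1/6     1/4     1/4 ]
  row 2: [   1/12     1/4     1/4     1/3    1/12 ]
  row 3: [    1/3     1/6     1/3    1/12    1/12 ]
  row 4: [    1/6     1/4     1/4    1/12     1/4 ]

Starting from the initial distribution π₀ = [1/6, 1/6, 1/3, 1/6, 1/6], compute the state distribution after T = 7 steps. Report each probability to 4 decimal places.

t=0: π = [0.1667, 0.1667, 0.3333, 0.1667, 0.1667]
t=1: π = [0.1667, 0.1944, 0.2222, 0.2500, 0.1667]
t=2: π = [0.1898, 0.1852, 0.2269, 0.2269, 0.1713]
t=3: π = [0.1856, 0.1840, 0.2218, 0.2342, 0.1744]
t=4: π = [0.1872, 0.1842, 0.2233, 0.2313, 0.1740]
t=5: π = [0.1866, 0.1842, 0.2227, 0.2323, 0.1742]
t=6: π = [0.1868, 0.1842, 0.2229, 0.2319, 0.1742]
t=7: π = [0.1867, 0.1842, 0.2228, 0.2320, 0.1742]

π = [0.1867, 0.1842, 0.2228, 0.2320, 0.1742]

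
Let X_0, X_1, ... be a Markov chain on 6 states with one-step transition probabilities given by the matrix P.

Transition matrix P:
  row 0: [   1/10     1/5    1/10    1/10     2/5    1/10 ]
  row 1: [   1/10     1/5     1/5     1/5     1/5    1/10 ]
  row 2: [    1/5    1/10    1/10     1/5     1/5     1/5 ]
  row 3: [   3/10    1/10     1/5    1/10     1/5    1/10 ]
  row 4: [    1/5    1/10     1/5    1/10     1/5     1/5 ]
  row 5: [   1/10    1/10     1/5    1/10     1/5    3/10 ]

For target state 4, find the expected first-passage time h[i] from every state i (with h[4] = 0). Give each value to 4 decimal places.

h = [3.5077, 4.3559, 4.2806, 4.2017, 0.0000, 4.3752]

First-step conditioning: h[4] = 0; for i ≠ 4, h[i] = 1 + Σ_k P[i][k]·h[k].
  h[0] = 1 + 1/10·h[0] + 1/5·h[1] + 1/10·h[2] + 1/10·h[3] + 1/10·h[5]
  h[1] = 1 + 1/10·h[0] + 1/5·h[1] + 1/5·h[2] + 1/5·h[3] + 1/10·h[5]
  h[2] = 1 + 1/5·h[0] + 1/10·h[1] + 1/10·h[2] + 1/5·h[3] + 1/5·h[5]
  h[3] = 1 + 3/10·h[0] + 1/10·h[1] + 1/5·h[2] + 1/10·h[3] + 1/10·h[5]
  h[5] = 1 + 1/10·h[0] + 1/10·h[1] + 1/5·h[2] + 1/10·h[3] + 3/10·h[5]
Solving the 5×5 linear system over states ≠ 4 gives exactly h = [20015/5706, 8285/1902, 24425/5706, 23975/5706, 0, 24965/5706] (h[4] = 0 is the target).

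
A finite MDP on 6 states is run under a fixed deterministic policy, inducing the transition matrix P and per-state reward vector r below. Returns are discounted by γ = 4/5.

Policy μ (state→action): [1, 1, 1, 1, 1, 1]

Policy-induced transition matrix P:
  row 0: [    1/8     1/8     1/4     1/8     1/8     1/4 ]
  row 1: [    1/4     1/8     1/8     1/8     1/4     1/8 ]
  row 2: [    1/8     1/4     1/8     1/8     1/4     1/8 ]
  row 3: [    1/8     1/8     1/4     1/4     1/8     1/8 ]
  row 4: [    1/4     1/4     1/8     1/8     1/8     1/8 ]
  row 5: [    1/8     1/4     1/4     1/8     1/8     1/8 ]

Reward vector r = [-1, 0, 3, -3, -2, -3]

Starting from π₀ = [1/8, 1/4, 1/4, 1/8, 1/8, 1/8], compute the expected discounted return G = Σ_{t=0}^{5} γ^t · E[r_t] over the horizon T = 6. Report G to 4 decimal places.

t=0: π = [0.1250, 0.2500, 0.2500, 0.1250, 0.1250, 0.1250], E[r] = -0.3750, γ^t·E[r] = -0.375000, running G = -0.375000
t=1: π = [0.1719, 0.1875, 0.1719, 0.1406, 0.1875, 0.1406], E[r] = -0.8750, γ^t·E[r] = -0.700000, running G = -1.075000
t=2: π = [0.1719, 0.1875, 0.1816, 0.1426, 0.1699, 0.1465], E[r] = -0.8340, γ^t·E[r] = -0.533750, running G = -1.608750
t=3: π = [0.1697, 0.1873, 0.1826, 0.1428, 0.1711, 0.1465], E[r] = -0.8320, γ^t·E[r] = -0.426000, running G = -2.034750
t=4: π = [0.1698, 0.1875, 0.1824, 0.1429, 0.1712, 0.1462], E[r] = -0.8323, γ^t·E[r] = -0.340925, running G = -2.375675
t=5: π = [0.1698, 0.1875, 0.1824, 0.1429, 0.1712, 0.1462], E[r] = -0.8325, γ^t·E[r] = -0.272791, running G = -2.648466

G = -2.6485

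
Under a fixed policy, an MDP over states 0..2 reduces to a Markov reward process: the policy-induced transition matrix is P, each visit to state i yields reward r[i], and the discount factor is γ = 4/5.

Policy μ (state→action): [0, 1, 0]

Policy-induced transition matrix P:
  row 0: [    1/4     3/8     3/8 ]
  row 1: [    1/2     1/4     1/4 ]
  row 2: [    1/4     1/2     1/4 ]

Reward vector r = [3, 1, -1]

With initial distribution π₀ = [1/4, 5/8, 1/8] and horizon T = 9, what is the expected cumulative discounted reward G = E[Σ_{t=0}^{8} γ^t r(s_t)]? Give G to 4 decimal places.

t=0: π = [0.2500, 0.6250, 0.1250], E[r] = 1.2500, γ^t·E[r] = 1.250000, running G = 1.250000
t=1: π = [0.4063, 0.3125, 0.2813], E[r] = 1.2500, γ^t·E[r] = 1.000000, running G = 2.250000
t=2: π = [0.3281, 0.3711, 0.3008], E[r] = 1.0547, γ^t·E[r] = 0.675000, running G = 2.925000
t=3: π = [0.3428, 0.3662, 0.2910], E[r] = 1.1035, γ^t·E[r] = 0.565000, running G = 3.490000
t=4: π = [0.3416, 0.3656, 0.2928], E[r] = 1.0974, γ^t·E[r] = 0.449500, running G = 3.939500
t=5: π = [0.3414, 0.3659, 0.2927], E[r] = 1.0974, γ^t·E[r] = 0.359600, running G = 4.299100
t=6: π = [0.3415, 0.3658, 0.2927], E[r] = 1.0976, γ^t·E[r] = 0.287730, running G = 4.586830
t=7: π = [0.3415, 0.3659, 0.2927], E[r] = 1.0976, γ^t·E[r] = 0.230174, running G = 4.817004
t=8: π = [0.3415, 0.3659, 0.2927], E[r] = 1.0976, γ^t·E[r] = 0.184140, running G = 5.001144

G = 5.0011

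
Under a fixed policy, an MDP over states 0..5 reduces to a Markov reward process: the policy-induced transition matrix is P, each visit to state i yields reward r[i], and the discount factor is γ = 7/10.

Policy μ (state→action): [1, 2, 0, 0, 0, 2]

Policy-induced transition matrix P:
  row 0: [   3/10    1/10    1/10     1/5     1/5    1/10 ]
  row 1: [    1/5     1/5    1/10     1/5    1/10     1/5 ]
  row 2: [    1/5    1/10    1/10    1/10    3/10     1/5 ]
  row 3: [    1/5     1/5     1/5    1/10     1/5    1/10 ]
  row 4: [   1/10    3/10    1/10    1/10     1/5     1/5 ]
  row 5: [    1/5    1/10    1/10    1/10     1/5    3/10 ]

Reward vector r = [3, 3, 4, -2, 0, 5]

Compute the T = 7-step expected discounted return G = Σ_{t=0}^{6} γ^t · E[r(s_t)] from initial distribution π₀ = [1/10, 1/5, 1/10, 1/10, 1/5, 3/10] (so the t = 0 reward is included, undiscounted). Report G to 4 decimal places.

G = 7.2342

t=0: π = [0.1000, 0.2000, 0.1000, 0.1000, 0.2000, 0.3000], E[r] = 2.6000, γ^t·E[r] = 2.600000, running G = 2.600000
t=1: π = [0.1900, 0.1700, 0.1100, 0.1300, 0.1900, 0.2100], E[r] = 2.3100, γ^t·E[r] = 1.617000, running G = 4.217000
t=2: π = [0.2000, 0.1680, 0.1130, 0.1360, 0.1940, 0.1890], E[r] = 2.2290, γ^t·E[r] = 1.092210, running G = 5.309210
t=3: π = [0.2006, 0.1692, 0.1136, 0.1368, 0.1945, 0.1853], E[r] = 2.2167, γ^t·E[r] = 0.760328, running G = 6.069538
t=4: π = [0.2006, 0.1695, 0.1137, 0.1370, 0.1944, 0.1848], E[r] = 2.2150, γ^t·E[r] = 0.531831, running G = 6.601369
t=5: π = [0.2006, 0.1695, 0.1137, 0.1370, 0.1944, 0.1847], E[r] = 2.2148, γ^t·E[r] = 0.372246, running G = 6.973616
t=6: π = [0.2006, 0.1695, 0.1137, 0.1370, 0.1944, 0.1847], E[r] = 2.2148, γ^t·E[r] = 0.260568, running G = 7.234184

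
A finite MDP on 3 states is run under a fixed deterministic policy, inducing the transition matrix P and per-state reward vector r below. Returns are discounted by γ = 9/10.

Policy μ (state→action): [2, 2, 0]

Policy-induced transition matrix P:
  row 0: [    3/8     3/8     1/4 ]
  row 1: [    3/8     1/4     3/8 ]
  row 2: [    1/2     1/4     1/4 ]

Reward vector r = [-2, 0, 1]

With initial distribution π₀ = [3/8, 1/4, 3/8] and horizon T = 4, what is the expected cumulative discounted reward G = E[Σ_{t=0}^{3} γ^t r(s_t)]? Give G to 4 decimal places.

G = -1.7024

t=0: π = [0.3750, 0.2500, 0.3750], E[r] = -0.3750, γ^t·E[r] = -0.375000, running G = -0.375000
t=1: π = [0.4219, 0.2969, 0.2813], E[r] = -0.5625, γ^t·E[r] = -0.506250, running G = -0.881250
t=2: π = [0.4102, 0.3027, 0.2871], E[r] = -0.5332, γ^t·E[r] = -0.431895, running G = -1.313145
t=3: π = [0.4109, 0.3013, 0.2878], E[r] = -0.5339, γ^t·E[r] = -0.389239, running G = -1.702384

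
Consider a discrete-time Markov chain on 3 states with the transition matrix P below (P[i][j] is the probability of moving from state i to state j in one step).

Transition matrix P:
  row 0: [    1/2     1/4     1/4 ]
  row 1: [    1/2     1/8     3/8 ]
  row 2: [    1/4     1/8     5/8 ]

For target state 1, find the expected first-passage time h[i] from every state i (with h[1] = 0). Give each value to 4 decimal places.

h = [5.0000, 0.0000, 6.0000]

First-step conditioning: h[1] = 0; for i ≠ 1, h[i] = 1 + Σ_k P[i][k]·h[k].
  h[0] = 1 + 1/2·h[0] + 1/4·h[2]
  h[2] = 1 + 1/4·h[0] + 5/8·h[2]
Solving the 2×2 linear system over states ≠ 1 gives exactly h = [5, 0, 6] (h[1] = 0 is the target).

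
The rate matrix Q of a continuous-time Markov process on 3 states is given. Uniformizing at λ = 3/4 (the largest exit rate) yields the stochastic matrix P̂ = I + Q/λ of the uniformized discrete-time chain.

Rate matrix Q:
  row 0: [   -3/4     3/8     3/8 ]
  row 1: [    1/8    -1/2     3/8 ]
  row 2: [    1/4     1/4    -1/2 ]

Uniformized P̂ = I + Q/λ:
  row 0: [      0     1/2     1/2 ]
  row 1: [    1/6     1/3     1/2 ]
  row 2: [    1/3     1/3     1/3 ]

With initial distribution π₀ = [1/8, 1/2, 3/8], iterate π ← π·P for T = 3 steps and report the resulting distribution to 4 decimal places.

t=0: π = [0.1250, 0.5000, 0.3750]
t=1: π = [0.2083, 0.3542, 0.4375]
t=2: π = [0.2049, 0.3681, 0.4271]
t=3: π = [0.2037, 0.3675, 0.4288]

π = [0.2037, 0.3675, 0.4288]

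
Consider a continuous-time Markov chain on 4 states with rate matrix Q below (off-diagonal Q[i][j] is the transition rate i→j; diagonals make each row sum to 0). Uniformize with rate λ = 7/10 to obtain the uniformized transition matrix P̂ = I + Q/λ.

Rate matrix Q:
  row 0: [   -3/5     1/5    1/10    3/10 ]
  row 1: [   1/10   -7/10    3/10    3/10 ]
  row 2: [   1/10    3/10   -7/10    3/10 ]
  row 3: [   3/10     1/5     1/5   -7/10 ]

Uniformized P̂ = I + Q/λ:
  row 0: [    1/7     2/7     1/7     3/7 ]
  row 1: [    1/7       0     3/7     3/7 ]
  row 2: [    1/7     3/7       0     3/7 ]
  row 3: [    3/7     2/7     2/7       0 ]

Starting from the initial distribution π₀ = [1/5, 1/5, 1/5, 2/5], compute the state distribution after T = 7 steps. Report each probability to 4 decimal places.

t=0: π = [0.2000, 0.2000, 0.2000, 0.4000]
t=1: π = [0.2571, 0.2571, 0.2286, 0.2571]
t=2: π = [0.2163, 0.2449, 0.2204, 0.3184]
t=3: π = [0.2338, 0.2472, 0.2268, 0.2921]
t=4: π = [0.2263, 0.2475, 0.2228, 0.3034]
t=5: π = [0.2295, 0.2468, 0.2251, 0.2986]
t=6: π = [0.2282, 0.2473, 0.2239, 0.3006]
t=7: π = [0.2287, 0.2470, 0.2245, 0.2997]

π = [0.2287, 0.2470, 0.2245, 0.2997]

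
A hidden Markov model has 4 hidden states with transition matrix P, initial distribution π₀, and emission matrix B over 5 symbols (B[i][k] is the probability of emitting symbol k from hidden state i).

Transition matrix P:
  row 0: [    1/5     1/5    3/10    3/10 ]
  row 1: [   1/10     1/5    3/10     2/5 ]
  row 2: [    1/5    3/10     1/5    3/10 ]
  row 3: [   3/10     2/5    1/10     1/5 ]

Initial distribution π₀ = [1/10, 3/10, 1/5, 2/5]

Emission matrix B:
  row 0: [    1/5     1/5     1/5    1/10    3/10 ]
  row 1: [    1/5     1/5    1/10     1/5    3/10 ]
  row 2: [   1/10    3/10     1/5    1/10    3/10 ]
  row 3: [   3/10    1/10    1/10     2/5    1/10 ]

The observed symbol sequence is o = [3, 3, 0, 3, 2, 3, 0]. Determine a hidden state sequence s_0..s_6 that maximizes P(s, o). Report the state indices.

path = [3, 3, 1, 3, 0, 3, 1]

t=0: δ = [1.000e-02, 6.000e-02, 2.000e-02, 1.600e-01]  (obs o_0=3)
t=1: δ = [4.800e-03, 1.280e-02, 1.800e-03, 1.280e-02]  ψ = [3, 3, 1, 3]  (obs o_1=3)
t=2: δ = [7.680e-04, 1.024e-03, 3.840e-04, 1.536e-03]  ψ = [3, 3, 1, 1]  (obs o_2=0)
t=3: δ = [4.608e-05, 1.229e-04, 3.072e-05, 1.638e-04]  ψ = [3, 3, 1, 1]  (obs o_3=3)
t=4: δ = [9.830e-06, 6.554e-06, 7.373e-06, 4.915e-06]  ψ = [3, 3, 1, 1]  (obs o_4=2)
t=5: δ = [1.966e-07, 4.424e-07, 2.949e-07, 1.180e-06]  ψ = [0, 2, 0, 0]  (obs o_5=3)
t=6: δ = [7.078e-08, 9.437e-08, 1.327e-08, 7.078e-08]  ψ = [3, 3, 1, 3]  (obs o_6=0)
backtrack: best end state = 1; path = [3, 3, 1, 3, 0, 3, 1]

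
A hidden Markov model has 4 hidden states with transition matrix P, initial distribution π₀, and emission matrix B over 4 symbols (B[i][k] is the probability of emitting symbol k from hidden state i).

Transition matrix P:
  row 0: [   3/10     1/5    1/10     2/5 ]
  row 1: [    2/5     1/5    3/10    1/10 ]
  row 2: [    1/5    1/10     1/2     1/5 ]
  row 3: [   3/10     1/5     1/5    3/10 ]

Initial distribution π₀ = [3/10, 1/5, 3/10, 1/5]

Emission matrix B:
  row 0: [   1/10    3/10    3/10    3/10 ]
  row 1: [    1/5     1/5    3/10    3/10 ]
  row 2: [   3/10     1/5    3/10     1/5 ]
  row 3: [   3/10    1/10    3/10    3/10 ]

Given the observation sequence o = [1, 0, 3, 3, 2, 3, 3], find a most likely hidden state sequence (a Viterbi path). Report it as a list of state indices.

path = [2, 2, 2, 2, 2, 2, 2]

t=0: δ = [9.000e-02, 4.000e-02, 6.000e-02, 2.000e-02]  (obs o_0=1)
t=1: δ = [2.700e-03, 3.600e-03, 9.000e-03, 1.080e-02]  ψ = [0, 0, 2, 0]  (obs o_1=0)
t=2: δ = [9.720e-04, 6.480e-04, 9.000e-04, 9.720e-04]  ψ = [3, 3, 2, 3]  (obs o_2=3)
t=3: δ = [8.748e-05, 5.832e-05, 9.000e-05, 1.166e-04]  ψ = [0, 0, 2, 0]  (obs o_3=3)
t=4: δ = [1.050e-05, 6.998e-06, 1.350e-05, 1.050e-05]  ψ = [3, 3, 2, 0]  (obs o_4=2)
t=5: δ = [9.448e-07, 6.299e-07, 1.350e-06, 1.260e-06]  ψ = [0, 0, 2, 0]  (obs o_5=3)
t=6: δ = [1.134e-07, 7.558e-08, 1.350e-07, 1.134e-07]  ψ = [3, 3, 2, 0]  (obs o_6=3)
backtrack: best end state = 2; path = [2, 2, 2, 2, 2, 2, 2]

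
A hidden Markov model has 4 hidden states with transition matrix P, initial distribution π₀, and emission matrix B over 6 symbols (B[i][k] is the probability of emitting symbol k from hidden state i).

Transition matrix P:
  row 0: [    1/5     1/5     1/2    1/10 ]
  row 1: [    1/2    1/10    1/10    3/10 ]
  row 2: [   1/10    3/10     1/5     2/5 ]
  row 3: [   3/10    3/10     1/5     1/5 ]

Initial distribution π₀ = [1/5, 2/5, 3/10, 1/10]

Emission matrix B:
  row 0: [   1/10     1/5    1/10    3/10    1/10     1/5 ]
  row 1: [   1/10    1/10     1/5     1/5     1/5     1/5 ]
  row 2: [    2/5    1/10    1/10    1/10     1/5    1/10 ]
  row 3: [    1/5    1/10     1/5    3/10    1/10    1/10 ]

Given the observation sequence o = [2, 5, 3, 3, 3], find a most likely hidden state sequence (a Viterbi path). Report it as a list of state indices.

t=0: δ = [2.000e-02, 8.000e-02, 3.000e-02, 2.000e-02]  (obs o_0=2)
t=1: δ = [8.000e-03, 1.800e-03, 1.000e-03, 2.400e-03]  ψ = [1, 2, 0, 1]  (obs o_1=5)
t=2: δ = [4.800e-04, 3.200e-04, 4.000e-04, 2.400e-04]  ψ = [0, 0, 0, 0]  (obs o_2=3)
t=3: δ = [4.800e-05, 2.400e-05, 2.400e-05, 4.800e-05]  ψ = [1, 2, 0, 2]  (obs o_3=3)
t=4: δ = [4.320e-06, 2.880e-06, 2.400e-06, 2.880e-06]  ψ = [3, 3, 0, 2]  (obs o_4=3)
backtrack: best end state = 0; path = [1, 0, 2, 3, 0]

path = [1, 0, 2, 3, 0]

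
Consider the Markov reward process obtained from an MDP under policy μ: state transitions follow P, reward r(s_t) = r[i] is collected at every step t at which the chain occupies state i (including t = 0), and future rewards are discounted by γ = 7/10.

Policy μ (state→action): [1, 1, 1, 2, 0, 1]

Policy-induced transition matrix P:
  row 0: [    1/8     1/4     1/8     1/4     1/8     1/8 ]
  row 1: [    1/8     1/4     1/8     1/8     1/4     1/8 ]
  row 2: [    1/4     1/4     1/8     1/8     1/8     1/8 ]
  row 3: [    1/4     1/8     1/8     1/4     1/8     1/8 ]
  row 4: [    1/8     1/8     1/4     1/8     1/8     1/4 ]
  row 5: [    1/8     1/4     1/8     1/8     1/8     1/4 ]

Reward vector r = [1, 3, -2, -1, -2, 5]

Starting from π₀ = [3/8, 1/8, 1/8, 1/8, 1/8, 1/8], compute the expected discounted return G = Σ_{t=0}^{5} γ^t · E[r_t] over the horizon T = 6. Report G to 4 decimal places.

G = 2.4005

t=0: π = [0.3750, 0.1250, 0.1250, 0.1250, 0.1250, 0.1250], E[r] = 0.7500, γ^t·E[r] = 0.750000, running G = 0.750000
t=1: π = [0.1563, 0.2188, 0.1406, 0.1875, 0.1406, 0.1563], E[r] = 0.8438, γ^t·E[r] = 0.590625, running G = 1.340625
t=2: π = [0.1660, 0.2090, 0.1426, 0.1680, 0.1523, 0.1621], E[r] = 0.8457, γ^t·E[r] = 0.414395, running G = 1.755020
t=3: π = [0.1638, 0.2100, 0.1440, 0.1667, 0.1511, 0.1643], E[r] = 0.8582, γ^t·E[r] = 0.294347, running G = 2.049366
t=4: π = [0.1638, 0.2103, 0.1439, 0.1663, 0.1512, 0.1644], E[r] = 0.8602, γ^t·E[r] = 0.206534, running G = 2.255900
t=5: π = [0.1638, 0.2103, 0.1439, 0.1663, 0.1513, 0.1645], E[r] = 0.8603, γ^t·E[r] = 0.144597, running G = 2.400497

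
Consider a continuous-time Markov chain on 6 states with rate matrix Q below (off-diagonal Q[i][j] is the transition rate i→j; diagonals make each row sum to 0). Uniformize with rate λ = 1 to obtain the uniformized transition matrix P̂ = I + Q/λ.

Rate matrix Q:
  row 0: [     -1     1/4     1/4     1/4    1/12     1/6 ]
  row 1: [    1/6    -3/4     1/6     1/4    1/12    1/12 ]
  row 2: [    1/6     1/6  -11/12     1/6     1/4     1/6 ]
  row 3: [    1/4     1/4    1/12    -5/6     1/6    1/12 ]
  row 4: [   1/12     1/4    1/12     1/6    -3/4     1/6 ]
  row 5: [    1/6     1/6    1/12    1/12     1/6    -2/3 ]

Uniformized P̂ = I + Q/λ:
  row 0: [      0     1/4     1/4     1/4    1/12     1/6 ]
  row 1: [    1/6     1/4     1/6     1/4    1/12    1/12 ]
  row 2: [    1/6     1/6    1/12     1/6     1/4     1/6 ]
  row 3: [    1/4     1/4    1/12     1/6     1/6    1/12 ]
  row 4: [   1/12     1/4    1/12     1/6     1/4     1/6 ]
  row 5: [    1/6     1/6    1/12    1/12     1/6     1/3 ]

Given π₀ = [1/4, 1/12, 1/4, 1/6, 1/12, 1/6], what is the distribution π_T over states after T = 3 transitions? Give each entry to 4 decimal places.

π = [0.1439, 0.2262, 0.1264, 0.1840, 0.1596, 0.1600]

t=0: π = [0.2500, 0.0833, 0.2500, 0.1667, 0.0833, 0.1667]
t=1: π = [0.1319, 0.2153, 0.1319, 0.1806, 0.1667, 0.1736]
t=2: π = [0.1458, 0.2245, 0.1233, 0.1811, 0.1626, 0.1626]
t=3: π = [0.1439, 0.2262, 0.1264, 0.1840, 0.1596, 0.1600]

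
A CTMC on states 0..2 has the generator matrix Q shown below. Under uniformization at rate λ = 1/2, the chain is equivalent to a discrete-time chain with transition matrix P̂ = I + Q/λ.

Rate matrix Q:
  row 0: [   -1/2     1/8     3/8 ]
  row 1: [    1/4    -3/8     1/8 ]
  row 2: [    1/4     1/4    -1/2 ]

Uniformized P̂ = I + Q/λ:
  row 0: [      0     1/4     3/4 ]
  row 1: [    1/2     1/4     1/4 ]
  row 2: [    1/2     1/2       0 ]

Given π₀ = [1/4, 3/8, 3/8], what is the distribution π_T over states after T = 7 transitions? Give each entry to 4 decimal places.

t=0: π = [0.2500, 0.3750, 0.3750]
t=1: π = [0.3750, 0.3438, 0.2813]
t=2: π = [0.3125, 0.3203, 0.3672]
t=3: π = [0.3438, 0.3418, 0.3145]
t=4: π = [0.3281, 0.3286, 0.3433]
t=5: π = [0.3359, 0.3358, 0.3282]
t=6: π = [0.3320, 0.3321, 0.3359]
t=7: π = [0.3340, 0.3340, 0.3320]

π = [0.3340, 0.3340, 0.3320]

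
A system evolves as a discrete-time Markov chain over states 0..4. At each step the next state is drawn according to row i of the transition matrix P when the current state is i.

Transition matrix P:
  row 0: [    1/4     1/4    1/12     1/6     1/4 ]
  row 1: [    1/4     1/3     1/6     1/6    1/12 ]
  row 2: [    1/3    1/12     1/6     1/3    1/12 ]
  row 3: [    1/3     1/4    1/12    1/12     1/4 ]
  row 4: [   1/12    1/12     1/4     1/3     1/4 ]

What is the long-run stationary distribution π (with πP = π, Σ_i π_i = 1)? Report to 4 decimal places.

π = [0.2474, 0.2117, 0.1448, 0.2054, 0.1906]

Balance equations π_j = Σ_i π_i·P[i][j]:
  π_0 = 1/4·π_0 + 1/4·π_1 + 1/3·π_2 + 1/3·π_3 + 1/12·π_4
  π_1 = 1/4·π_0 + 1/3·π_1 + 1/12·π_2 + 1/4·π_3 + 1/12·π_4
  π_2 = 1/12·π_0 + 1/6·π_1 + 1/6·π_2 + 1/12·π_3 + 1/4·π_4
  π_3 = 1/6·π_0 + 1/6·π_1 + 1/3·π_2 + 1/12·π_3 + 1/3·π_4
  normalize: π_0 + π_1 + π_2 + π_3 + π_4 = 1
Solving the linear system gives exactly π = [4709/19032, 155/732, 53/366, 1955/9516, 93/488].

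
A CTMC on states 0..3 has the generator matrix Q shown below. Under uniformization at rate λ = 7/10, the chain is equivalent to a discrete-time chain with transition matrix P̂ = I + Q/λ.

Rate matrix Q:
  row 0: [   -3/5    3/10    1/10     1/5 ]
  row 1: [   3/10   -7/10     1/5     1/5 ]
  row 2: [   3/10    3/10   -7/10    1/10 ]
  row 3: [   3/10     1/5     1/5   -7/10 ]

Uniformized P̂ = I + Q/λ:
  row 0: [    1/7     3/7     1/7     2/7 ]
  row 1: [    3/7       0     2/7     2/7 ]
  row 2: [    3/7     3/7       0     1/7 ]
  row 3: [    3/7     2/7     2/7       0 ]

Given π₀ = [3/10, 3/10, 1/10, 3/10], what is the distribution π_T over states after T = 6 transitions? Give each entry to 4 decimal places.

π = [0.3333, 0.2801, 0.1851, 0.2015]

t=0: π = [0.3000, 0.3000, 0.1000, 0.3000]
t=1: π = [0.3429, 0.2571, 0.2143, 0.1857]
t=2: π = [0.3306, 0.2918, 0.1755, 0.2020]
t=3: π = [0.3341, 0.2746, 0.1883, 0.2029]
t=4: π = [0.3331, 0.2819, 0.1842, 0.2008]
t=5: π = [0.3334, 0.2791, 0.1855, 0.2020]
t=6: π = [0.3333, 0.2801, 0.1851, 0.2015]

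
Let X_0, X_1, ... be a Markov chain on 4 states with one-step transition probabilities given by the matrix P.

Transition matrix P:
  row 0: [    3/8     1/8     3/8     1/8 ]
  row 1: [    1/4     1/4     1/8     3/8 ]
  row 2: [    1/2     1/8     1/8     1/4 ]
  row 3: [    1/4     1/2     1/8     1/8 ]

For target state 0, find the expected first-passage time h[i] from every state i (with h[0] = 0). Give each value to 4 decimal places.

h = [0.0000, 3.5556, 2.6667, 3.5556]

First-step conditioning: h[0] = 0; for i ≠ 0, h[i] = 1 + Σ_k P[i][k]·h[k].
  h[1] = 1 + 1/4·h[1] + 1/8·h[2] + 3/8·h[3]
  h[2] = 1 + 1/8·h[1] + 1/8·h[2] + 1/4·h[3]
  h[3] = 1 + 1/2·h[1] + 1/8·h[2] + 1/8·h[3]
Solving the 3×3 linear system over states ≠ 0 gives exactly h = [0, 32/9, 8/3, 32/9] (h[0] = 0 is the target).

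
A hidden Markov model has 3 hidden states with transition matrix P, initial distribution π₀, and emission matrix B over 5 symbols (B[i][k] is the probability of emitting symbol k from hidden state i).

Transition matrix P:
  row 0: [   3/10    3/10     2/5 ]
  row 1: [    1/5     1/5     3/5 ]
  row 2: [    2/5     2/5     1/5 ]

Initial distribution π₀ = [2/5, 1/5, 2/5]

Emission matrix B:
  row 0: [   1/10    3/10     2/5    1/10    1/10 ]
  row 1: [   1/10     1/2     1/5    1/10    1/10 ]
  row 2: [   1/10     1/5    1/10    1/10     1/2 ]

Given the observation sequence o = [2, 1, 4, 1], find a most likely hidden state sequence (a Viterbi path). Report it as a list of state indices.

path = [0, 1, 2, 1]

t=0: δ = [1.600e-01, 4.000e-02, 4.000e-02]  (obs o_0=2)
t=1: δ = [1.440e-02, 2.400e-02, 1.280e-02]  ψ = [0, 0, 0]  (obs o_1=1)
t=2: δ = [5.120e-04, 5.120e-04, 7.200e-03]  ψ = [2, 2, 1]  (obs o_2=4)
t=3: δ = [8.640e-04, 1.440e-03, 2.880e-04]  ψ = [2, 2, 2]  (obs o_3=1)
backtrack: best end state = 1; path = [0, 1, 2, 1]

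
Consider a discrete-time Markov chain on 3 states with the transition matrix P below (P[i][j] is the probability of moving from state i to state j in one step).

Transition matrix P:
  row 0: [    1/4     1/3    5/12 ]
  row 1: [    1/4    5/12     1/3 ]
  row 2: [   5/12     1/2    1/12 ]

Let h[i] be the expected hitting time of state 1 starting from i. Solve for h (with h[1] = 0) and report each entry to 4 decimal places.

h = [2.5946, 0.0000, 2.2703]

First-step conditioning: h[1] = 0; for i ≠ 1, h[i] = 1 + Σ_k P[i][k]·h[k].
  h[0] = 1 + 1/4·h[0] + 5/12·h[2]
  h[2] = 1 + 5/12·h[0] + 1/12·h[2]
Solving the 2×2 linear system over states ≠ 1 gives exactly h = [96/37, 0, 84/37] (h[1] = 0 is the target).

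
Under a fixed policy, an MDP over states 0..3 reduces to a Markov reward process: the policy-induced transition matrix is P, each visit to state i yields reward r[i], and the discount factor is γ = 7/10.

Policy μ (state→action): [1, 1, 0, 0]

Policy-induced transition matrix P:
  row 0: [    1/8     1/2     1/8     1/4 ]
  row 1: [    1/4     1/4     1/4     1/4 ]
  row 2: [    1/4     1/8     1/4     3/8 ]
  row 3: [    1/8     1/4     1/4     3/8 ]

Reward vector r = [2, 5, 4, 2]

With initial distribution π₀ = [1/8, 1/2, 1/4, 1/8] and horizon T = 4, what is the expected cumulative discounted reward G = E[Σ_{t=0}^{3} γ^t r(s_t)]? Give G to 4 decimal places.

G = 8.9741

t=0: π = [0.1250, 0.5000, 0.2500, 0.1250], E[r] = 4.0000, γ^t·E[r] = 4.000000, running G = 4.000000
t=1: π = [0.2188, 0.2500, 0.2344, 0.2969], E[r] = 3.2188, γ^t·E[r] = 2.253125, running G = 6.253125
t=2: π = [0.1855, 0.2754, 0.2227, 0.3164], E[r] = 3.2715, γ^t·E[r] = 1.603027, running G = 7.856152
t=3: π = [0.1873, 0.2686, 0.2268, 0.3174], E[r] = 3.2593, γ^t·E[r] = 1.117932, running G = 8.974084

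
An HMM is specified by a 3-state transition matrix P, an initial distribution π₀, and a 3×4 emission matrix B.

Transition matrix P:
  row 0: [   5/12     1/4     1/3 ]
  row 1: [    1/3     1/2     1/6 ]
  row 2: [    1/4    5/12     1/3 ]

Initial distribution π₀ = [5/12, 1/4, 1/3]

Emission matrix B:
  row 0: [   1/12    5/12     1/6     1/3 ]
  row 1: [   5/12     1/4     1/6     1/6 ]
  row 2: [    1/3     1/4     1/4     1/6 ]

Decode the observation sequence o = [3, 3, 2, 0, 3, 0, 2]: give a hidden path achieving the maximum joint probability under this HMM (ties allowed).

t=0: δ = [1.389e-01, 4.167e-02, 5.556e-02]  (obs o_0=3)
t=1: δ = [1.929e-02, 5.787e-03, 7.716e-03]  ψ = [0, 0, 0]  (obs o_1=3)
t=2: δ = [1.340e-03, 8.038e-04, 1.608e-03]  ψ = [0, 0, 0]  (obs o_2=2)
t=3: δ = [4.651e-05, 2.791e-04, 1.786e-04]  ψ = [0, 2, 2]  (obs o_3=0)
t=4: δ = [3.101e-05, 2.326e-05, 9.923e-06]  ψ = [1, 1, 2]  (obs o_4=3)
t=5: δ = [1.077e-06, 4.845e-06, 3.445e-06]  ψ = [0, 1, 0]  (obs o_5=0)
t=6: δ = [2.692e-07, 4.038e-07, 2.871e-07]  ψ = [1, 1, 2]  (obs o_6=2)
backtrack: best end state = 1; path = [0, 0, 2, 1, 1, 1, 1]

path = [0, 0, 2, 1, 1, 1, 1]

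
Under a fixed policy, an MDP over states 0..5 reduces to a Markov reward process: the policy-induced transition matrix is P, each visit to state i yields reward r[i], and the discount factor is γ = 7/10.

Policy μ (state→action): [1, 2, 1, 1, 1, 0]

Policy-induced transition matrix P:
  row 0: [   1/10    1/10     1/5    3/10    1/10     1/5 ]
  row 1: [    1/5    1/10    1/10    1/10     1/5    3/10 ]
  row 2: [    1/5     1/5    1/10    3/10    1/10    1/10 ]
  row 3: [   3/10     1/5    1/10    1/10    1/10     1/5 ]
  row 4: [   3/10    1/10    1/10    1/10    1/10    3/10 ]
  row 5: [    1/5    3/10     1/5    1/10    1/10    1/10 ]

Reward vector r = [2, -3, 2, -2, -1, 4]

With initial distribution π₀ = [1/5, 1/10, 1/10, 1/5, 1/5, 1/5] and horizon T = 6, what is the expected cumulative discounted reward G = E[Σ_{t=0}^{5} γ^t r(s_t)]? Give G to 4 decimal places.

G = 1.5341

t=0: π = [0.2000, 0.1000, 0.1000, 0.2000, 0.2000, 0.2000], E[r] = 0.5000, γ^t·E[r] = 0.500000, running G = 0.500000
t=1: π = [0.2200, 0.1700, 0.1400, 0.1600, 0.1100, 0.2000], E[r] = 0.5800, γ^t·E[r] = 0.406000, running G = 0.906000
t=2: π = [0.2050, 0.1700, 0.1420, 0.1720, 0.1170, 0.1940], E[r] = 0.4990, γ^t·E[r] = 0.244510, running G = 1.150510
t=3: π = [0.2084, 0.1702, 0.1399, 0.1694, 0.1170, 0.1951], E[r] = 0.5106, γ^t·E[r] = 0.175136, running G = 1.325646
t=4: π = [0.2078, 0.1700, 0.1404, 0.1697, 0.1170, 0.1952], E[r] = 0.5110, γ^t·E[r] = 0.122689, running G = 1.448334
t=5: π = [0.2079, 0.1700, 0.1403, 0.1696, 0.1170, 0.1951], E[r] = 0.5106, γ^t·E[r] = 0.085808, running G = 1.534143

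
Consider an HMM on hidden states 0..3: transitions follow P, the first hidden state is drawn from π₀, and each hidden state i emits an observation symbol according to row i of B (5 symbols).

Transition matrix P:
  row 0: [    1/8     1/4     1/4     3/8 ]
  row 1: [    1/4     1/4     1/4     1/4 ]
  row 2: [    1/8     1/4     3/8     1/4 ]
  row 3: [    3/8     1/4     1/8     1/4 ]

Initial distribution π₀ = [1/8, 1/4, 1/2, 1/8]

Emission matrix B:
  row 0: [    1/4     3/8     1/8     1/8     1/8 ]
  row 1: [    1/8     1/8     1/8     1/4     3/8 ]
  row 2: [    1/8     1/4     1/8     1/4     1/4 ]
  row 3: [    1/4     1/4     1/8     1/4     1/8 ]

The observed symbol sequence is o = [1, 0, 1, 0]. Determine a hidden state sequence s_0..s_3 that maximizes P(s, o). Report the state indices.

t=0: δ = [4.688e-02, 3.125e-02, 1.250e-01, 3.125e-02]  (obs o_0=1)
t=1: δ = [3.906e-03, 3.906e-03, 5.859e-03, 7.812e-03]  ψ = [2, 2, 2, 2]  (obs o_1=0)
t=2: δ = [1.099e-03, 2.441e-04, 5.493e-04, 4.883e-04]  ψ = [3, 3, 2, 3]  (obs o_2=1)
t=3: δ = [4.578e-05, 3.433e-05, 3.433e-05, 1.030e-04]  ψ = [3, 0, 0, 0]  (obs o_3=0)
backtrack: best end state = 3; path = [2, 3, 0, 3]

path = [2, 3, 0, 3]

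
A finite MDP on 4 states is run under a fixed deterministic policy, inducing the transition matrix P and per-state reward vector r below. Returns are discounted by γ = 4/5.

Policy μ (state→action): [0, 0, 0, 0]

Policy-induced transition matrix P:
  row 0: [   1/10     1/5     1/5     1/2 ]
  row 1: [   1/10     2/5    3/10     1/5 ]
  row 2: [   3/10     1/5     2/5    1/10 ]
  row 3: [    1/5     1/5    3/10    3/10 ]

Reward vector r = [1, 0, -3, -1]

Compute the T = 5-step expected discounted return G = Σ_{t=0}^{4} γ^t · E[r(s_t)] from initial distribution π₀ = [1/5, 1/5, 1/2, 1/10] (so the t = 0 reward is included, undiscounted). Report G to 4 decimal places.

t=0: π = [0.2000, 0.2000, 0.5000, 0.1000], E[r] = -1.4000, γ^t·E[r] = -1.400000, running G = -1.400000
t=1: π = [0.2100, 0.2400, 0.3300, 0.2200], E[r] = -1.0000, γ^t·E[r] = -0.800000, running G = -2.200000
t=2: π = [0.1880, 0.2480, 0.3120, 0.2520], E[r] = -1.0000, γ^t·E[r] = -0.640000, running G = -2.840000
t=3: π = [0.1876, 0.2496, 0.3124, 0.2504], E[r] = -1.0000, γ^t·E[r] = -0.512000, running G = -3.352000
t=4: π = [0.1875, 0.2499, 0.3125, 0.2501], E[r] = -1.0000, γ^t·E[r] = -0.409600, running G = -3.761600

G = -3.7616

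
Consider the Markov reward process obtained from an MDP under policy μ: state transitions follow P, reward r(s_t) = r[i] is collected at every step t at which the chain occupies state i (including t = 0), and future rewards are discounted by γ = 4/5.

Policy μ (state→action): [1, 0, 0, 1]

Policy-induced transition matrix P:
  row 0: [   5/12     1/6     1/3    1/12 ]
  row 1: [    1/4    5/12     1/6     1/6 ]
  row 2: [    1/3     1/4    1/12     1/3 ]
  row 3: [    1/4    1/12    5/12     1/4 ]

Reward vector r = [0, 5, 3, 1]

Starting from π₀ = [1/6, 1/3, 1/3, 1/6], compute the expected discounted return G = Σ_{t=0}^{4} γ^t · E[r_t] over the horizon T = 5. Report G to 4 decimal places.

t=0: π = [0.1667, 0.3333, 0.3333, 0.1667], E[r] = 2.8333, γ^t·E[r] = 2.833333, running G = 2.833333
t=1: π = [0.3056, 0.2639, 0.2083, 0.2222], E[r] = 2.1667, γ^t·E[r] = 1.733333, running G = 4.566667
t=2: π = [0.3183, 0.2315, 0.2558, 0.1944], E[r] = 2.1192, γ^t·E[r] = 1.356296, running G = 5.922963
t=3: π = [0.3244, 0.2296, 0.2470, 0.1990], E[r] = 2.0883, γ^t·E[r] = 1.069185, running G = 6.992148
t=4: π = [0.3246, 0.2281, 0.2499, 0.1974], E[r] = 2.0875, γ^t·E[r] = 0.855022, running G = 7.847170

G = 7.8472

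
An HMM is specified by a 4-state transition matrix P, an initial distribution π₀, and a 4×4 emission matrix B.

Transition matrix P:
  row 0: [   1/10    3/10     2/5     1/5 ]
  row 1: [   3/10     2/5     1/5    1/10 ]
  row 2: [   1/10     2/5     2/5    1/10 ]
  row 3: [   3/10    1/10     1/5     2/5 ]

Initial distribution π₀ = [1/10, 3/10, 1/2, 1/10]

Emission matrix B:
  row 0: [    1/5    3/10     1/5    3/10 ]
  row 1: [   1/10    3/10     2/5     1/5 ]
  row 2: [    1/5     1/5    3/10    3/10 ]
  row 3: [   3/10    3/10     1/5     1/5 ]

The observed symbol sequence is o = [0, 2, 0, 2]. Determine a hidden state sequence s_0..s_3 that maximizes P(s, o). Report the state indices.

path = [2, 2, 2, 1]

t=0: δ = [2.000e-02, 3.000e-02, 1.000e-01, 3.000e-02]  (obs o_0=0)
t=1: δ = [2.000e-03, 1.600e-02, 1.200e-02, 2.400e-03]  ψ = [2, 2, 2, 3]  (obs o_1=2)
t=2: δ = [9.600e-04, 6.400e-04, 9.600e-04, 4.800e-04]  ψ = [1, 1, 2, 1]  (obs o_2=0)
t=3: δ = [3.840e-05, 1.536e-04, 1.152e-04, 3.840e-05]  ψ = [1, 2, 0, 0]  (obs o_3=2)
backtrack: best end state = 1; path = [2, 2, 2, 1]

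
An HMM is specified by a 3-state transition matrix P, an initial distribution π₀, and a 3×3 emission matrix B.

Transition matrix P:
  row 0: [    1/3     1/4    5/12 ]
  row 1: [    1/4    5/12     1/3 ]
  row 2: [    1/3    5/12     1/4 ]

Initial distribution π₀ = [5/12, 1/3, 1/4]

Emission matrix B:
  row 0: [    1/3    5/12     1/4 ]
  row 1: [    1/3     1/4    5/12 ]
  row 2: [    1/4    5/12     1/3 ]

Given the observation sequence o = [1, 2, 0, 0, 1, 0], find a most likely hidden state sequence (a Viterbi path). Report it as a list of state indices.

path = [0, 2, 1, 1, 2, 1]

t=0: δ = [1.736e-01, 8.333e-02, 1.042e-01]  (obs o_0=1)
t=1: δ = [1.447e-02, 1.808e-02, 2.411e-02]  ψ = [0, 0, 0]  (obs o_1=2)
t=2: δ = [2.679e-03, 3.349e-03, 1.507e-03]  ψ = [2, 2, 0]  (obs o_2=0)
t=3: δ = [2.977e-04, 4.651e-04, 2.791e-04]  ψ = [0, 1, 0]  (obs o_3=0)
t=4: δ = [4.845e-05, 4.845e-05, 6.460e-05]  ψ = [1, 1, 1]  (obs o_4=1)
t=5: δ = [7.178e-06, 8.973e-06, 5.047e-06]  ψ = [2, 2, 0]  (obs o_5=0)
backtrack: best end state = 1; path = [0, 2, 1, 1, 2, 1]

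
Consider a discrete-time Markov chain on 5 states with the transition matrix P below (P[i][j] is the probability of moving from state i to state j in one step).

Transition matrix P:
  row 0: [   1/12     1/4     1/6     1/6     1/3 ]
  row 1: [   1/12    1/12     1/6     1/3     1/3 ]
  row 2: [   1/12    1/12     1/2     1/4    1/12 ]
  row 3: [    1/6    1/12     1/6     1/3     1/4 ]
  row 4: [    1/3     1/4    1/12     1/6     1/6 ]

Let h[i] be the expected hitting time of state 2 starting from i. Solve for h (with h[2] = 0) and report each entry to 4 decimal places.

h = [6.9318, 6.9249, 0.0000, 6.8837, 7.4269]

First-step conditioning: h[2] = 0; for i ≠ 2, h[i] = 1 + Σ_k P[i][k]·h[k].
  h[0] = 1 + 1/12·h[0] + 1/4·h[1] + 1/6·h[3] + 1/3·h[4]
  h[1] = 1 + 1/12·h[0] + 1/12·h[1] + 1/3·h[3] + 1/3·h[4]
  h[3] = 1 + 1/6·h[0] + 1/12·h[1] + 1/3·h[3] + 1/4·h[4]
  h[4] = 1 + 1/3·h[0] + 1/4·h[1] + 1/6·h[3] + 1/6·h[4]
Solving the 4×4 linear system over states ≠ 2 gives exactly h = [12096/1745, 12084/1745, 0, 12012/1745, 2592/349] (h[2] = 0 is the target).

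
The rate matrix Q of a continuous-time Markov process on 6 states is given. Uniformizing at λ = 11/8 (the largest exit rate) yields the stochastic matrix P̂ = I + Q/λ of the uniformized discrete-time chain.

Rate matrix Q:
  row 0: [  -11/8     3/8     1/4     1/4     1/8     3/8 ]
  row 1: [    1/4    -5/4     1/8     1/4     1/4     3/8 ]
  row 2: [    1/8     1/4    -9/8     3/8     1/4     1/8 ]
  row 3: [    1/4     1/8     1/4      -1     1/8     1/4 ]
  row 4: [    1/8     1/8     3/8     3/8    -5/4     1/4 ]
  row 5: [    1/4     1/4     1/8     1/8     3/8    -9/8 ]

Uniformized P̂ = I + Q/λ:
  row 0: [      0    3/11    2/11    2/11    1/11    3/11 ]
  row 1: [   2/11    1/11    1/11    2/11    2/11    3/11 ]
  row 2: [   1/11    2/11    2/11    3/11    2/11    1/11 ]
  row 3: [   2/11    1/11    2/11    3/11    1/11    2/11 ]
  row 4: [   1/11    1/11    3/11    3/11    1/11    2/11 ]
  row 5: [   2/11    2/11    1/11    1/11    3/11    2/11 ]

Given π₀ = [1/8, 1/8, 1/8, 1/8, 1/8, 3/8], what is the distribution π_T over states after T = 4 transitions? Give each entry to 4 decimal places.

t=0: π = [0.1250, 0.1250, 0.1250, 0.1250, 0.1250, 0.3750]
t=1: π = [0.1364, 0.1591, 0.1477, 0.1818, 0.1818, 0.1932]
t=2: π = [0.1271, 0.1467, 0.1663, 0.2107, 0.1539, 0.1952]
t=3: π = [0.1296, 0.1469, 0.1647, 0.2123, 0.1549, 0.1916]
t=4: π = [0.1292, 0.1469, 0.1651, 0.2128, 0.1541, 0.1920]

π = [0.1292, 0.1469, 0.1651, 0.2128, 0.1541, 0.1920]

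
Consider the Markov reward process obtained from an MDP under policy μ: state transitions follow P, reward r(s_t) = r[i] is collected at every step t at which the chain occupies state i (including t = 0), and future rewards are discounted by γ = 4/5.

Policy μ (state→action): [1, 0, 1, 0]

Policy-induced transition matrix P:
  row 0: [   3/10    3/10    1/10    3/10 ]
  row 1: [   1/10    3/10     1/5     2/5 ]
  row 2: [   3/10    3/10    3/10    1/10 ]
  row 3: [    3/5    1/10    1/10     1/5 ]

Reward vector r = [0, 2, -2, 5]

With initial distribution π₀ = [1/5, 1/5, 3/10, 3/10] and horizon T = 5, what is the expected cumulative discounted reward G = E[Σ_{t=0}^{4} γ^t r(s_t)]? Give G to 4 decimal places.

t=0: π = [0.2000, 0.2000, 0.3000, 0.3000], E[r] = 1.3000, γ^t·E[r] = 1.300000, running G = 1.300000
t=1: π = [0.3500, 0.2400, 0.1800, 0.2300], E[r] = 1.2700, γ^t·E[r] = 1.016000, running G = 2.316000
t=2: π = [0.3210, 0.2540, 0.1600, 0.2650], E[r] = 1.5130, γ^t·E[r] = 0.968320, running G = 3.284320
t=3: π = [0.3287, 0.2470, 0.1574, 0.2669], E[r] = 1.5137, γ^t·E[r] = 0.775014, running G = 4.059334
t=4: π = [0.3307, 0.2466, 0.1562, 0.2665], E[r] = 1.5135, γ^t·E[r] = 0.619942, running G = 4.679276

G = 4.6793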